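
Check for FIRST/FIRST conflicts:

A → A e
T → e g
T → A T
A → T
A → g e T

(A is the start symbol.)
Yes. A → A e / A → T on { 'e', 'g' }; A → A e / A → g e T on { 'g' }; A → T / A → g e T on { 'g' }; T → e g / T → A T on { 'e' }

FIRST sets of the non-terminals at (or reachable through a nullable prefix from) the front of some alternative:
  FIRST(A) = { 'e', 'g' }
  FIRST(T) = { 'e', 'g' }

Productions for A:
  A → A e: FIRST = { 'e', 'g' }
  A → T: FIRST = { 'e', 'g' }
  A → g e T: FIRST = { 'g' }
Productions for T:
  T → e g: FIRST = { 'e' }
  T → A T: FIRST = { 'e', 'g' }

Conflict for A: A → A e and A → T
  Overlap: { 'e', 'g' }
Conflict for A: A → A e and A → g e T
  Overlap: { 'g' }
Conflict for A: A → T and A → g e T
  Overlap: { 'g' }
Conflict for T: T → e g and T → A T
  Overlap: { 'e' }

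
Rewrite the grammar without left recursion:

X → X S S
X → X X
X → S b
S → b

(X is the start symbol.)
X → S b X'
X' → S S X'
X' → X X'
X' → ε
S → b

X is directly left-recursive. The standard transformation for
  A → A α₁ | ... | A α_m | β₁ | ... | β_n
is
  A  → β₁ A' | ... | β_n A'
  A' → α₁ A' | ... | α_m A' | ε

X → S b becomes X → S b X'
X → X S S becomes X' → S S X'
X → X X becomes X' → X X'
Add X' → ε

Productions for other non-terminals are unchanged:
  S → b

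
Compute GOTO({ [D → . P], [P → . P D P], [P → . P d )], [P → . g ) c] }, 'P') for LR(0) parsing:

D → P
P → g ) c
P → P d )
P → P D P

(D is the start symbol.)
GOTO(I, 'P') = CLOSURE({ [A → αX.β] : [A → α.Xβ] ∈ I, X = 'P' })

Items with dot before 'P', with the dot advanced:
  [D → . P] → [D → P .]
  [P → . P D P] → [P → P . D P]
  [P → . P d )] → [P → P . d )]
Closure of the advanced items:
  [P → P . D P] has the dot before D: add [D → . P]
  [D → . P] has the dot before P: add [P → . g ) c], [P → . P d )], [P → . P D P]

GOTO = { [D → . P], [D → P .], [P → . P D P], [P → . P d )], [P → . g ) c], [P → P . D P], [P → P . d )] }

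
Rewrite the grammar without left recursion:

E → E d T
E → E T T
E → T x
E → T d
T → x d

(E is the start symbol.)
E is directly left-recursive. The standard transformation for
  A → A α₁ | ... | A α_m | β₁ | ... | β_n
is
  A  → β₁ A' | ... | β_n A'
  A' → α₁ A' | ... | α_m A' | ε

E → T x becomes E → T x E'
E → T d becomes E → T d E'
E → E d T becomes E' → d T E'
E → E T T becomes E' → T T E'
Add E' → ε

Productions for other non-terminals are unchanged:
  T → x d

Resulting grammar:
E → T x E'
E → T d E'
E' → d T E'
E' → T T E'
E' → ε
T → x d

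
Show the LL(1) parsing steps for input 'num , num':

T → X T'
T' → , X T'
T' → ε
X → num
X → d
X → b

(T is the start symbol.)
Stack is shown with the top on the left.

Stack     Input        Action
-----------------------------
T $       num , num $  output T → X T'
X T' $    num , num $  output X → num
num T' $  num , num $  match 'num'
T' $      , num $      output T' → , X T'
, X T' $  , num $      match ','
X T' $    num $        output X → num
num T' $  num $        match 'num'
T' $      $            output T' → ε
$         $            accept

The string is accepted.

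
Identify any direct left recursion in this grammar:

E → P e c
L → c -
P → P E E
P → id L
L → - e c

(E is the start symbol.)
Yes, P is left-recursive

E → P e c: starts with P
L → c -: starts with c
P → P E E: LEFT RECURSIVE (starts with P)
P → id L: starts with id
L → - e c: starts with '-'

The grammar has direct left recursion on: P.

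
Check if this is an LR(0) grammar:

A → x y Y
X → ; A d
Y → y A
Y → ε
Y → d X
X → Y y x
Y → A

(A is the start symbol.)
No. Shift-reduce conflict between [Y → .] and [A → . x y Y]

A grammar is LR(0) if no state in the canonical LR(0) collection has:
  - both a shift item (dot before a terminal) and a complete item (shift-reduce conflict), or
  - two or more complete items (reduce-reduce conflict; the accept item [A' → A .] counts as a complete item here).

Augment with A' → A and build the canonical LR(0) collection (I0 = CLOSURE({[A' → . A]}), then GOTO on every symbol after a dot until no new states appear). It has 16 states:
  I0: { [A → . x y Y], [A' → . A] }  — shift
  I1: { [A' → A .] }  — accept
  I2: { [A → x . y Y] }  — shift
  I3: { [A → . x y Y], [A → x y . Y], [Y → . A], [Y → . d X], [Y → . y A], [Y → .] }  — shift, reduce
  I4: { [Y → A .] }  — reduce
  I5: { [A → x y Y .] }  — reduce
  I6: { [A → . x y Y], [X → . ; A d], [X → . Y y x], [Y → . A], [Y → . d X], [Y → . y A], [Y → .], [Y → d . X] }  — shift, reduce
  I7: { [A → . x y Y], [Y → y . A] }  — shift
  I8: { [Y → y A .] }  — reduce
  I9: { [A → . x y Y], [X → ; . A d] }  — shift
  I10: { [Y → d X .] }  — reduce
  I11: { [X → Y . y x] }  — shift
  I12: { [X → Y y . x] }  — shift
  I13: { [X → Y y x .] }  — reduce
  I14: { [X → ; A . d] }  — shift
  I15: { [X → ; A d .] }  — reduce

Conflict in state I3:
  Shift-reduce conflict between [Y → .] and [A → . x y Y]
So the grammar is NOT LR(0).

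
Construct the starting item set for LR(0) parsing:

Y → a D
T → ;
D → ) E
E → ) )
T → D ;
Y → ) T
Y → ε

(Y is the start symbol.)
{ [Y → . ) T], [Y → . a D], [Y → .], [Y' → . Y] }

First, augment the grammar with Y' → Y
I₀ = CLOSURE({ [Y' → . Y] }):
  [Y' → . Y] has the dot before Y: add [Y → . a D], [Y → . ) T], [Y → .]
No further items can be added.

I₀ = { [Y → . ) T], [Y → . a D], [Y → .], [Y' → . Y] }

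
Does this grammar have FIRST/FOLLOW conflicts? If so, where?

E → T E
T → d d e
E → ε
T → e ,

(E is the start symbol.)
No FIRST/FOLLOW conflicts.

Nullable non-terminals: E.
FIRST sets used below: FIRST(T) = { 'd', 'e' }

E: nullable alternative(s) E → ε; FOLLOW(E) = { $ }
  E → T E: FIRST \ {ε} = { 'd', 'e' } — disjoint from FOLLOW(E)
  E → ε: FIRST \ {ε} = { } — this is the only nullable alternative, skip

T has no nullable alternative, so no FIRST/FOLLOW check is needed there.

No FIRST/FOLLOW conflicts found.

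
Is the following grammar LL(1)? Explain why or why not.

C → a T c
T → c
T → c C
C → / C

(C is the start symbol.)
A grammar is LL(1) if for each non-terminal N with multiple productions, the predict sets of those productions are pairwise disjoint, where PREDICT(N → α) = (FIRST(α) \ {ε}) ∪ (FOLLOW(N) if α ⇒* ε).

For C:
  PREDICT(C → a T c) = { 'a' }
  PREDICT(C → '/' C) = { '/' }
For T:
  PREDICT(T → c) = { 'c' }
  PREDICT(T → c C) = { 'c' }

Conflict found: Predict set conflict for T: { 'c' }
The grammar is NOT LL(1).

Answer: No. Predict set conflict for T: { 'c' }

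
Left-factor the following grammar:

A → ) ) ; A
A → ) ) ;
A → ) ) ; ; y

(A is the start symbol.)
Left-factoring transforms A → αβ₁ | αβ₂ into A → αA' and A' → β₁ | β₂
(α is the longest common prefix among the alternatives). Repeat until
no nonterminal has two alternatives with a common prefix.

Round 1: A has alternatives sharing prefix ') ) ;'. Introduce A': A → ) ) ; A'
  Add: A' → A
  Add: A' → ε
  Add: A' → ; y

No remaining common prefixes — done.

Resulting grammar:
A → ) ) ; A'
A' → A
A' → ε
A' → ; y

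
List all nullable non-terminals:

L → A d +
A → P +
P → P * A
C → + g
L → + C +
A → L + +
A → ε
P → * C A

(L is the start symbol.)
{ 'A' }

A non-terminal is nullable if it can derive ε (the empty string): either it has an ε-production, or it has a production whose right-hand side consists entirely of nullable non-terminals.

ε-productions: A → ε
So A is immediately nullable.
No further non-terminal can be added: every production for the remaining non-terminals contains a terminal or a non-nullable non-terminal.
Nullable = { 'A' }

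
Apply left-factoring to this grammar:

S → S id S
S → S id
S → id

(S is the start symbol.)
Left-factoring transforms A → αβ₁ | αβ₂ into A → αA' and A' → β₁ | β₂
(α is the longest common prefix among the alternatives). Repeat until
no nonterminal has two alternatives with a common prefix.

Round 1: S has alternatives sharing prefix 'S id'. Introduce S': S → S id S'
  Add: S' → S
  Add: S' → ε

No remaining common prefixes — done.

Resulting grammar:
S → S id S'
S' → S
S' → ε
S → id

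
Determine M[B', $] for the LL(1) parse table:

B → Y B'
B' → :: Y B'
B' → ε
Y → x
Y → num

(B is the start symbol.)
B' → ε

To find M[B', $], we find productions for B' where $ is in the predict set (PREDICT(N → α) = (FIRST(α) \ {ε}) ∪ (FOLLOW(N) if α ⇒* ε)).

Relevant sets:
  FOLLOW(B') = { $ }

B' → :: Y B': PREDICT = { '::' }
B' → ε: PREDICT = { $ }
  $ is in predict set, so this production goes in M[B', $]

M[B', $] = B' → ε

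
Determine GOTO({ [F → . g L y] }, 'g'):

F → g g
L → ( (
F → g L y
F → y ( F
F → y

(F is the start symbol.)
{ [F → g . L y], [L → . ( (] }

GOTO(I, 'g') = CLOSURE({ [A → αX.β] : [A → α.Xβ] ∈ I, X = 'g' })

Items with dot before 'g', with the dot advanced:
  [F → . g L y] → [F → g . L y]
Closure of the advanced items:
  [F → g . L y] has the dot before L: add [L → . ( (]

GOTO = { [F → g . L y], [L → . ( (] }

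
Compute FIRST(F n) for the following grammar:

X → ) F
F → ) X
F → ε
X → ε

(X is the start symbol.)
FIRST sets of the non-terminals involved (from the grammar, by fixed-point iteration):
  FIRST(F) = { ')', ε }

To compute FIRST(F n), process the symbols left to right:
Symbol F is a non-terminal. Add FIRST(F) \ {ε} = { ')' }
F is nullable (ε ∈ FIRST(F)), continue to the next symbol.
Symbol n is a terminal. Add 'n' and stop.
FIRST(F n) = { ')', 'n' }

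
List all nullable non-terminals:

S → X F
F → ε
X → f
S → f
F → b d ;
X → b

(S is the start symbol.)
A non-terminal is nullable if it can derive ε (the empty string): either it has an ε-production, or it has a production whose right-hand side consists entirely of nullable non-terminals.

ε-productions: F → ε
So F is immediately nullable.
No further non-terminal can be added: every production for the remaining non-terminals contains a terminal or a non-nullable non-terminal.
Nullable = { 'F' }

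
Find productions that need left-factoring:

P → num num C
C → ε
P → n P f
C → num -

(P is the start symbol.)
Left-factoring is needed when two productions for the same non-terminal
share a common prefix on the right-hand side.

Productions for P:
  P → num num C
  P → n P f
Productions for C:
  C → ε
  C → num -

No common prefixes found.

Answer: No, left-factoring is not needed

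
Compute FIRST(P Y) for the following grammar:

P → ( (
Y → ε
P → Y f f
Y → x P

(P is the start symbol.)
FIRST sets of the non-terminals involved (from the grammar, by fixed-point iteration):
  FIRST(P) = { '(', 'f', 'x' }

To compute FIRST(P Y), process the symbols left to right:
Symbol P is a non-terminal. Add FIRST(P) \ {ε} = { '(', 'f', 'x' }
P is not nullable (ε ∉ FIRST(P)), so stop here.
FIRST(P Y) = { '(', 'f', 'x' }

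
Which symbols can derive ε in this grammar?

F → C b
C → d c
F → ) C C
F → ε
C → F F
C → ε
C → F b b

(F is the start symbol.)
A non-terminal is nullable if it can derive ε (the empty string): either it has an ε-production, or it has a production whose right-hand side consists entirely of nullable non-terminals.

ε-productions: F → ε, C → ε
So F, C are immediately nullable.
Every non-terminal is now nullable.
Nullable = { 'C', 'F' }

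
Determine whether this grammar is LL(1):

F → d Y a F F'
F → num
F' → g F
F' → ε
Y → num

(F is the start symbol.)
Relevant sets:
  FOLLOW(F') = { $, 'g' }

For F:
  PREDICT(F → d Y a F F') = { 'd' }
  PREDICT(F → num) = { 'num' }
For F':
  PREDICT(F' → g F) = { 'g' }
  PREDICT(F' → ε) = { $, 'g' }
Y has a single production, so nothing to check there.

Conflict found: Predict set conflict for F': { 'g' }
The grammar is NOT LL(1).

Answer: No. Predict set conflict for F': { 'g' }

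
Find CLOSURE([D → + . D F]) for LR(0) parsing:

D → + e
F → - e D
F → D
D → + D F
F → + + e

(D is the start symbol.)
{ [D → + . D F], [D → . + D F], [D → . + e] }

Start with: [D → + . D F]
  [D → + . D F] has the dot before D: add [D → . + e], [D → . + D F]
No further items can be added.

CLOSURE = { [D → + . D F], [D → . + D F], [D → . + e] }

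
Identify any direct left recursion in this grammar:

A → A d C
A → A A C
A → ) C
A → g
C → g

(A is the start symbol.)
A → A d C: LEFT RECURSIVE (starts with A)
A → A A C: LEFT RECURSIVE (starts with A)
A → ) C: starts with ')'
A → g: starts with g
C → g: starts with g

The grammar has direct left recursion on: A.

Answer: Yes, A is left-recursive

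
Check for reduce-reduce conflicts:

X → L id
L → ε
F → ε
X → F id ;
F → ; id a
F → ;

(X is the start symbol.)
Yes — I0: [F → .] vs [L → .]

A reduce-reduce conflict occurs when an LR(0) state has two complete items [A → α .] and [B → β .] — both call for a reduction, and with no lookahead the parser cannot choose between them.

Augment with X' → X and build the canonical LR(0) collection (I0 = CLOSURE({[X' → . X]}), then GOTO on every symbol after a dot until no new states appear). It has 10 states:
  I0: { [F → . ; id a], [F → . ;], [F → .], [L → .], [X → . F id ;], [X → . L id], [X' → . X] }  — shift, 2 reduces
  I1: { [F → ; . id a], [F → ; .] }  — shift, reduce
  I2: { [X → F . id ;] }  — shift
  I3: { [X → L . id] }  — shift
  I4: { [X' → X .] }  — accept
  I5: { [X → L id .] }  — reduce
  I6: { [X → F id . ;] }  — shift
  I7: { [X → F id ; .] }  — reduce
  I8: { [F → ; id . a] }  — shift
  I9: { [F → ; id a .] }  — reduce

I0 contains complete items [F → .], [L → .] — reduce-reduce conflict.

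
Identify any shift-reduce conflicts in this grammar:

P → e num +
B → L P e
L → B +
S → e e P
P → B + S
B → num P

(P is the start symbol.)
Yes — I11: [L → B + .] vs [S → . e e P]

A shift-reduce conflict occurs when an LR(0) state has both:
  - a complete (reduce) item [A → α .] (dot at the end), and
  - a shift item [B → β . c γ] (dot before a terminal).

Augment with P' → P and build the canonical LR(0) collection (I0 = CLOSURE({[P' → . P]}), then GOTO on every symbol after a dot until no new states appear). It has 16 states:
  I0: { [B → . L P e], [B → . num P], [L → . B +], [P → . B + S], [P → . e num +], [P' → . P] }  — shift
  I1: { [L → B . +], [P → B . + S] }  — shift
  I2: { [B → . L P e], [B → . num P], [B → L . P e], [L → . B +], [P → . B + S], [P → . e num +] }  — shift
  I3: { [P' → P .] }  — accept
  I4: { [P → e . num +] }  — shift
  I5: { [B → . L P e], [B → . num P], [B → num . P], [L → . B +], [P → . B + S], [P → . e num +] }  — shift
  I6: { [B → num P .] }  — reduce
  I7: { [P → e num . +] }  — shift
  I8: { [P → e num + .] }  — reduce
  I9: { [B → L P . e] }  — shift
  I10: { [B → L P e .] }  — reduce
  I11: { [L → B + .], [P → B + . S], [S → . e e P] }  — shift, reduce
  I12: { [P → B + S .] }  — reduce
  I13: { [S → e . e P] }  — shift
  I14: { [B → . L P e], [B → . num P], [L → . B +], [P → . B + S], [P → . e num +], [S → e e . P] }  — shift
  I15: { [S → e e P .] }  — reduce

I11 contains reduce item [L → B + .] and shift item [S → . e e P] — shift-reduce conflict.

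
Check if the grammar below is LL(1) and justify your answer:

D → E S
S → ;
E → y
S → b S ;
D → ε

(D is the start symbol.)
A grammar is LL(1) if for each non-terminal N with multiple productions, the predict sets of those productions are pairwise disjoint, where PREDICT(N → α) = (FIRST(α) \ {ε}) ∪ (FOLLOW(N) if α ⇒* ε).

Relevant sets:
  FIRST(E) = { 'y' }
  FOLLOW(D) = { $ }

For D:
  PREDICT(D → E S) = { 'y' }
  PREDICT(D → ε) = { $ }
For S:
  PREDICT(S → ';') = { ';' }
  PREDICT(S → b S ';') = { 'b' }
E has a single production, so nothing to check there.

All predict sets are disjoint. The grammar IS LL(1).

Answer: Yes, the grammar is LL(1).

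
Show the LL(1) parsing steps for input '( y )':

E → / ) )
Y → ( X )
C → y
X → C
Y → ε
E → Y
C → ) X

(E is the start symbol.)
Stack is shown with the top on the left.

Stack    Input    Action
------------------------
E $      ( y ) $  output E → Y
Y $      ( y ) $  output Y → ( X )
( X ) $  ( y ) $  match '('
X ) $    y ) $    output X → C
C ) $    y ) $    output C → y
y ) $    y ) $    match 'y'
) $      ) $      match ')'
$        $        accept

The string is accepted.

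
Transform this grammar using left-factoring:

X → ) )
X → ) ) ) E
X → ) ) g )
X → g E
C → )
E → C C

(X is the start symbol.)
Left-factoring transforms A → αβ₁ | αβ₂ into A → αA' and A' → β₁ | β₂
(α is the longest common prefix among the alternatives). Repeat until
no nonterminal has two alternatives with a common prefix.

Round 1: X has alternatives sharing prefix ') )'. Introduce X': X → ) ) X'
  Add: X' → ε
  Add: X' → ) E
  Add: X' → g )

No remaining common prefixes — done.

Resulting grammar:
X → ) ) X'
X' → ε
X' → ) E
X' → g )
X → g E
C → )
E → C C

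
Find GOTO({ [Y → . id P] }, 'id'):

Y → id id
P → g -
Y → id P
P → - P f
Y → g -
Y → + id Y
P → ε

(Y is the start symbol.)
{ [P → . - P f], [P → . g -], [P → .], [Y → id . P] }

GOTO(I, 'id') = CLOSURE({ [A → αX.β] : [A → α.Xβ] ∈ I, X = 'id' })

Items with dot before 'id', with the dot advanced:
  [Y → . id P] → [Y → id . P]
Closure of the advanced items:
  [Y → id . P] has the dot before P: add [P → . g -], [P → . - P f], [P → .]

GOTO = { [P → . - P f], [P → . g -], [P → .], [Y → id . P] }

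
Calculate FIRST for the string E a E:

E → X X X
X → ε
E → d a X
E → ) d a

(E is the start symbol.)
{ ')', 'a', 'd' }

FIRST sets of the non-terminals involved (from the grammar, by fixed-point iteration):
  FIRST(E) = { ')', 'd', ε }

To compute FIRST(E a E), process the symbols left to right:
Symbol E is a non-terminal. Add FIRST(E) \ {ε} = { ')', 'd' }
E is nullable (ε ∈ FIRST(E)), continue to the next symbol.
Symbol a is a terminal. Add 'a' and stop.
FIRST(E a E) = { ')', 'a', 'd' }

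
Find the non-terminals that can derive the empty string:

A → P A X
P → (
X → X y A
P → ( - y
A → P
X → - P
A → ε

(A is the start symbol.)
ε-productions: A → ε
So A is immediately nullable.
No further non-terminal can be added: every production for the remaining non-terminals contains a terminal or a non-nullable non-terminal.
Nullable = { 'A' }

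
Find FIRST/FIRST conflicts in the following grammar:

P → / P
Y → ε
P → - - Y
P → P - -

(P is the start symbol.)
A FIRST/FIRST conflict occurs when two productions N → α and N → β for the same non-terminal have FIRST(α) ∩ FIRST(β) ≠ ∅ (with ε ∈ FIRST of a nullable right-hand side, so two nullable alternatives also conflict).

FIRST sets of the non-terminals at (or reachable through a nullable prefix from) the front of some alternative:
  FIRST(P) = { '-', '/' }

Productions for P:
  P → / P: FIRST = { '/' }
  P → - - Y: FIRST = { '-' }
  P → P - -: FIRST = { '-', '/' }
Y has only one production, so no FIRST/FIRST conflict is possible there.

Conflict for P: P → / P and P → P - -
  Overlap: { '/' }
Conflict for P: P → - - Y and P → P - -
  Overlap: { '-' }

Answer: Yes. P → '/' P / P → P '-' '-' on { '/' }; P → '-' '-' Y / P → P '-' '-' on { '-' }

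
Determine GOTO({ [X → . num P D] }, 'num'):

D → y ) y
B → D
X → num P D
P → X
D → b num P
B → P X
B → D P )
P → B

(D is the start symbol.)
GOTO(I, 'num') = CLOSURE({ [A → αX.β] : [A → α.Xβ] ∈ I, X = 'num' })

Items with dot before 'num', with the dot advanced:
  [X → . num P D] → [X → num . P D]
Closure of the advanced items:
  [X → num . P D] has the dot before P: add [P → . X], [P → . B]
  [P → . X] has the dot before X: add [X → . num P D]
  [P → . B] has the dot before B: add [B → . D], [B → . P X], [B → . D P )]
  [B → . D] has the dot before D: add [D → . y ) y], [D → . b num P]

GOTO = { [B → . D P )], [B → . D], [B → . P X], [D → . b num P], [D → . y ) y], [P → . B], [P → . X], [X → . num P D], [X → num . P D] }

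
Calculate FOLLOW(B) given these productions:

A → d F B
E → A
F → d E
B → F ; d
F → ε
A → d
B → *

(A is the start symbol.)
To compute FOLLOW(B), find every occurrence of B on a right-hand side N → α B β: add FIRST(β) \ {ε}, and if β is empty or nullable also add FOLLOW(N). Iterate to a fixed point.

In A → d F B: B is at the end, add FOLLOW(A)

The FOLLOW sets referred to above (computed the same way, to a fixed point):
  FOLLOW(A) = { $, '*', ';', 'd' }

Taking the union: FOLLOW(B) = { $, '*', ';', 'd' }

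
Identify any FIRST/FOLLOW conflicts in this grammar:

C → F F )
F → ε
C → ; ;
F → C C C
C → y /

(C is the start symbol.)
A FIRST/FOLLOW conflict occurs when a non-terminal N has a nullable alternative N → β (β ⇒* ε) and another alternative N → α with FIRST(α) ∩ FOLLOW(N) ≠ ∅: on such a lookahead the parser cannot decide between expanding α and letting N vanish via β.

Nullable non-terminals: F.
FIRST sets used below: FIRST(C) = { ')', ';', 'y' }

F: nullable alternative(s) F → ε; FOLLOW(F) = { ')', ';', 'y' }
  F → ε: FIRST \ {ε} = { } — this is the only nullable alternative, skip
  F → C C C: FIRST \ {ε} = { ')', ';', 'y' } — overlaps FOLLOW(F) on { ')', ';', 'y' }: CONFLICT

C has no nullable alternative, so no FIRST/FOLLOW check is needed there.

So the grammar has 1 FIRST/FOLLOW conflict (marked CONFLICT above).

Answer: Yes. F → C C C with FOLLOW(F) on { ')', ';', 'y' }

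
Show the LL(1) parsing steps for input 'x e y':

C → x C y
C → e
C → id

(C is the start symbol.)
Stack is shown with the top on the left.

Stack    Input    Action
------------------------
C $      x e y $  output C → x C y
x C y $  x e y $  match 'x'
C y $    e y $    output C → e
e y $    e y $    match 'e'
y $      y $      match 'y'
$        $        accept

The string is accepted.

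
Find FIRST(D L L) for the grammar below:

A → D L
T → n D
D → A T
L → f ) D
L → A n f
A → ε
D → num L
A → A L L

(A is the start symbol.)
FIRST sets of the non-terminals involved (from the grammar, by fixed-point iteration):
  FIRST(D) = { 'f', 'n', 'num' }

To compute FIRST(D L L), process the symbols left to right:
Symbol D is a non-terminal. Add FIRST(D) \ {ε} = { 'f', 'n', 'num' }
D is not nullable (ε ∉ FIRST(D)), so stop here.
FIRST(D L L) = { 'f', 'n', 'num' }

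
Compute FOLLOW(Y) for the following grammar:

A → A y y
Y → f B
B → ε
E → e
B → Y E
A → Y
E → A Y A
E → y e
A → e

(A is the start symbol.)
{ $, 'e', 'f', 'y' }

To compute FOLLOW(Y), find every occurrence of Y on a right-hand side N → α Y β: add FIRST(β) \ {ε}, and if β is empty or nullable also add FOLLOW(N). Iterate to a fixed point.

In B → Y E: Y is followed by E, add FIRST(E) \ {ε} = { 'e', 'f', 'y' }
In A → Y: Y is at the end, add FOLLOW(A)
In E → A Y A: Y is followed by A, add FIRST(A) \ {ε} = { 'e', 'f' }

The FOLLOW sets referred to above (computed the same way, to a fixed point):
  FOLLOW(A) = { $, 'e', 'f', 'y' }

Taking the union: FOLLOW(Y) = { $, 'e', 'f', 'y' }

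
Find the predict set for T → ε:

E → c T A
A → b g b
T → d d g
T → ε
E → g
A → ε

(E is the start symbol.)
PREDICT(T → ε) = (FIRST(RHS) \ {ε}) ∪ (FOLLOW(T) if ε ∈ FIRST(RHS), i.e. RHS ⇒* ε)
The right-hand side is ε (FIRST(ε) = { ε }), so the predict set is FOLLOW(T) = { $, 'b' }
PREDICT(T → ε) = { $, 'b' }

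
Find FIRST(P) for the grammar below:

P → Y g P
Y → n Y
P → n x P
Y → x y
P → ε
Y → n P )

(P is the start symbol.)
{ 'n', 'x', ε }

To compute FIRST(P), examine every production with P on the left-hand side, reading each right-hand side left to right until a non-nullable symbol is reached.

FIRST sets of the other non-terminals involved (by the same procedure, iterated to a fixed point):
  FIRST(Y) = { 'n', 'x' }

From P → Y g P:
  - Y is a non-terminal: add FIRST(Y) \ {ε} = { 'n', 'x' }
    Y is not nullable, so stop
From P → n x P:
  - n is a terminal: add 'n' and stop
From P → ε:
  - ε-production, so ε ∈ FIRST(P)

Collecting: FIRST(P) = { 'n', 'x', ε }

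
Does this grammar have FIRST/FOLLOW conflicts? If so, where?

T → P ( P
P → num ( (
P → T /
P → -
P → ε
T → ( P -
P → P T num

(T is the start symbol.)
A FIRST/FOLLOW conflict occurs when a non-terminal N has a nullable alternative N → β (β ⇒* ε) and another alternative N → α with FIRST(α) ∩ FOLLOW(N) ≠ ∅: on such a lookahead the parser cannot decide between expanding α and letting N vanish via β.

Nullable non-terminals: P.
FIRST sets used below: FIRST(T) = { '(', '-', 'num' }, FIRST(P) = { '(', '-', 'num', ε }

P: nullable alternative(s) P → ε; FOLLOW(P) = { $, '(', '-', '/', 'num' }
  P → num ( (: FIRST \ {ε} = { 'num' } — overlaps FOLLOW(P) on { 'num' }: CONFLICT
  P → T /: FIRST \ {ε} = { '(', '-', 'num' } — overlaps FOLLOW(P) on { '(', '-', 'num' }: CONFLICT
  P → -: FIRST \ {ε} = { '-' } — overlaps FOLLOW(P) on { '-' }: CONFLICT
  P → ε: FIRST \ {ε} = { } — this is the only nullable alternative, skip
  P → P T num: FIRST \ {ε} = { '(', '-', 'num' } — overlaps FOLLOW(P) on { '(', '-', 'num' }: CONFLICT

T has no nullable alternative, so no FIRST/FOLLOW check is needed there.

So the grammar has 4 FIRST/FOLLOW conflicts (marked CONFLICT above).

Answer: Yes. P → num '(' '(' with FOLLOW(P) on { 'num' }; P → T '/' with FOLLOW(P) on { '(', '-', 'num' }; P → '-' with FOLLOW(P) on { '-' }; P → P T num with FOLLOW(P) on { '(', '-', 'num' }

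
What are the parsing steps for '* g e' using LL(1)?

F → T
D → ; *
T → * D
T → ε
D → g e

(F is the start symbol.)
Stack is shown with the top on the left.

Stack  Input    Action
----------------------
F $    * g e $  output F → T
T $    * g e $  output T → * D
* D $  * g e $  match '*'
D $    g e $    output D → g e
g e $  g e $    match 'g'
e $    e $      match 'e'
$      $        accept

The string is accepted.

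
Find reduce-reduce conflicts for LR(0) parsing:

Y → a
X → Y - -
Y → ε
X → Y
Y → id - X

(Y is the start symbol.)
No reduce-reduce conflicts

Augment with Y' → Y and build the canonical LR(0) collection (I0 = CLOSURE({[Y' → . Y]}), then GOTO on every symbol after a dot until no new states appear). It has 9 states:
  I0: { [Y → . a], [Y → . id - X], [Y → .], [Y' → . Y] }  — shift, reduce
  I1: { [Y' → Y .] }  — accept
  I2: { [Y → a .] }  — reduce
  I3: { [Y → id . - X] }  — shift
  I4: { [X → . Y - -], [X → . Y], [Y → . a], [Y → . id - X], [Y → .], [Y → id - . X] }  — shift, reduce
  I5: { [Y → id - X .] }  — reduce
  I6: { [X → Y . - -], [X → Y .] }  — shift, reduce
  I7: { [X → Y - . -] }  — shift
  I8: { [X → Y - - .] }  — reduce

No state contains more than one complete item.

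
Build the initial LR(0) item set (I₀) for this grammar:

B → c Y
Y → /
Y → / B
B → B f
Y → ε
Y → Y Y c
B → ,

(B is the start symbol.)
{ [B → . ,], [B → . B f], [B → . c Y], [B' → . B] }

First, augment the grammar with B' → B
I₀ = CLOSURE({ [B' → . B] }):
  [B' → . B] has the dot before B: add [B → . c Y], [B → . B f], [B → . ,]
No further items can be added.

I₀ = { [B → . ,], [B → . B f], [B → . c Y], [B' → . B] }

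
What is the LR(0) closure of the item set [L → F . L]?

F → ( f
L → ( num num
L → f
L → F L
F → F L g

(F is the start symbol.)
{ [F → . ( f], [F → . F L g], [L → . ( num num], [L → . F L], [L → . f], [L → F . L] }

To compute CLOSURE, for each item [A → α.Bβ] where B is a non-terminal, add [B → .γ] for all productions B → γ; repeat for the newly added items until nothing changes.

Start with: [L → F . L]
  [L → F . L] has the dot before L: add [L → . ( num num], [L → . f], [L → . F L]
  [L → . F L] has the dot before F: add [F → . ( f], [F → . F L g]
No further items can be added.

CLOSURE = { [F → . ( f], [F → . F L g], [L → . ( num num], [L → . F L], [L → . f], [L → F . L] }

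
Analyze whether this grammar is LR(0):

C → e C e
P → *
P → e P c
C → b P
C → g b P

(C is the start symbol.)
A grammar is LR(0) if no state in the canonical LR(0) collection has:
  - both a shift item (dot before a terminal) and a complete item (shift-reduce conflict), or
  - two or more complete items (reduce-reduce conflict; the accept item [C' → C .] counts as a complete item here).

Augment with C' → C and build the canonical LR(0) collection (I0 = CLOSURE({[C' → . C]}), then GOTO on every symbol after a dot until no new states appear). It has 14 states:
  I0: { [C → . b P], [C → . e C e], [C → . g b P], [C' → . C] }  — shift
  I1: { [C' → C .] }  — accept
  I2: { [C → b . P], [P → . *], [P → . e P c] }  — shift
  I3: { [C → . b P], [C → . e C e], [C → . g b P], [C → e . C e] }  — shift
  I4: { [C → g . b P] }  — shift
  I5: { [C → g b . P], [P → . *], [P → . e P c] }  — shift
  I6: { [P → * .] }  — reduce
  I7: { [C → g b P .] }  — reduce
  I8: { [P → . *], [P → . e P c], [P → e . P c] }  — shift
  I9: { [P → e P . c] }  — shift
  I10: { [P → e P c .] }  — reduce
  I11: { [C → e C . e] }  — shift
  I12: { [C → e C e .] }  — reduce
  I13: { [C → b P .] }  — reduce

Every state is either a pure shift/goto state or contains exactly one complete item and nothing to shift — no conflicts. The grammar is LR(0).

Answer: Yes, the grammar is LR(0)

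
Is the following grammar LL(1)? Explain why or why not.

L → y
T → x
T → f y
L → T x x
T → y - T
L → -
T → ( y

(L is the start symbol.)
A grammar is LL(1) if for each non-terminal N with multiple productions, the predict sets of those productions are pairwise disjoint, where PREDICT(N → α) = (FIRST(α) \ {ε}) ∪ (FOLLOW(N) if α ⇒* ε).

Relevant sets:
  FIRST(T) = { '(', 'f', 'x', 'y' }

For L:
  PREDICT(L → y) = { 'y' }
  PREDICT(L → T x x) = { '(', 'f', 'x', 'y' }
  PREDICT(L → '-') = { '-' }
For T:
  PREDICT(T → x) = { 'x' }
  PREDICT(T → f y) = { 'f' }
  PREDICT(T → y '-' T) = { 'y' }
  PREDICT(T → '(' y) = { '(' }

Conflict found: Predict set conflict for L: { 'y' }
The grammar is NOT LL(1).

Answer: No. Predict set conflict for L: { 'y' }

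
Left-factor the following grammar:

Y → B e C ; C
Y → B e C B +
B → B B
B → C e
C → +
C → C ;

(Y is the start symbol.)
Y → B e C Y'
Y' → ; C
Y' → B +
B → B B
B → C e
C → +
C → C ;

Left-factoring transforms A → αβ₁ | αβ₂ into A → αA' and A' → β₁ | β₂
(α is the longest common prefix among the alternatives). Repeat until
no nonterminal has two alternatives with a common prefix.

Round 1: Y has alternatives sharing prefix 'B e C'. Introduce Y': Y → B e C Y'
  Add: Y' → ; C
  Add: Y' → B +

No remaining common prefixes — done.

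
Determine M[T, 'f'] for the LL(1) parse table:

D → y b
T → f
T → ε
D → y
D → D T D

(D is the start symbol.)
To find M[T, 'f'], we find productions for T where 'f' is in the predict set (PREDICT(N → α) = (FIRST(α) \ {ε}) ∪ (FOLLOW(N) if α ⇒* ε)).

Relevant sets:
  FOLLOW(T) = { 'y' }

T → f: PREDICT = { 'f' }
  'f' is in predict set, so this production goes in M[T, 'f']
T → ε: PREDICT = { 'y' }

M[T, 'f'] = T → f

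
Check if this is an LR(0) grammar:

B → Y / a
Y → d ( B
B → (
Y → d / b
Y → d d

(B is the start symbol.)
Yes, the grammar is LR(0)

Augment with B' → B and build the canonical LR(0) collection (I0 = CLOSURE({[B' → . B]}), then GOTO on every symbol after a dot until no new states appear). It has 12 states:
  I0: { [B → . (], [B → . Y / a], [B' → . B], [Y → . d ( B], [Y → . d / b], [Y → . d d] }  — shift
  I1: { [B → ( .] }  — reduce
  I2: { [B' → B .] }  — accept
  I3: { [B → Y . / a] }  — shift
  I4: { [Y → d . ( B], [Y → d . / b], [Y → d . d] }  — shift
  I5: { [B → . (], [B → . Y / a], [Y → . d ( B], [Y → . d / b], [Y → . d d], [Y → d ( . B] }  — shift
  I6: { [Y → d / . b] }  — shift
  I7: { [Y → d d .] }  — reduce
  I8: { [Y → d / b .] }  — reduce
  I9: { [Y → d ( B .] }  — reduce
  I10: { [B → Y / . a] }  — shift
  I11: { [B → Y / a .] }  — reduce

Every state is either a pure shift/goto state or contains exactly one complete item and nothing to shift — no conflicts. The grammar is LR(0).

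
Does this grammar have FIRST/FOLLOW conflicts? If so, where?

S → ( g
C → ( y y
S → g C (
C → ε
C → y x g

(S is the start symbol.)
A FIRST/FOLLOW conflict occurs when a non-terminal N has a nullable alternative N → β (β ⇒* ε) and another alternative N → α with FIRST(α) ∩ FOLLOW(N) ≠ ∅: on such a lookahead the parser cannot decide between expanding α and letting N vanish via β.

Nullable non-terminals: C.

C: nullable alternative(s) C → ε; FOLLOW(C) = { '(' }
  C → ( y y: FIRST \ {ε} = { '(' } — overlaps FOLLOW(C) on { '(' }: CONFLICT
  C → ε: FIRST \ {ε} = { } — this is the only nullable alternative, skip
  C → y x g: FIRST \ {ε} = { 'y' } — disjoint from FOLLOW(C)

S has no nullable alternative, so no FIRST/FOLLOW check is needed there.

So the grammar has 1 FIRST/FOLLOW conflict (marked CONFLICT above).

Answer: Yes. C → '(' y y with FOLLOW(C) on { '(' }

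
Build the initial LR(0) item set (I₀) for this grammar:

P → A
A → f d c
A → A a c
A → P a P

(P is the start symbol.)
First, augment the grammar with P' → P
I₀ = CLOSURE({ [P' → . P] }):
  [P' → . P] has the dot before P: add [P → . A]
  [P → . A] has the dot before A: add [A → . f d c], [A → . A a c], [A → . P a P]
No further items can be added.

I₀ = { [A → . A a c], [A → . P a P], [A → . f d c], [P → . A], [P' → . P] }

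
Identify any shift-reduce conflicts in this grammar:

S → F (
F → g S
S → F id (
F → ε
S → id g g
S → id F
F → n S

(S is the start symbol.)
Yes — I0: [F → .] vs [F → . g S]; I3: [F → .] vs [F → . g S]; I4: [F → .] vs [F → . g S]; I5: [F → .] vs [F → . g S]; I8: [F → .] vs [F → . g S]; I10: [F → .] vs [F → . g S]

A shift-reduce conflict occurs when an LR(0) state has both:
  - a complete (reduce) item [A → α .] (dot at the end), and
  - a shift item [B → β . c γ] (dot before a terminal).

Augment with S' → S and build the canonical LR(0) collection (I0 = CLOSURE({[S' → . S]}), then GOTO on every symbol after a dot until no new states appear). It has 14 states:
  I0: { [F → . g S], [F → . n S], [F → .], [S → . F (], [S → . F id (], [S → . id F], [S → . id g g], [S' → . S] }  — shift, reduce
  I1: { [S → F . (], [S → F . id (] }  — shift
  I2: { [S' → S .] }  — accept
  I3: { [F → . g S], [F → . n S], [F → .], [F → g . S], [S → . F (], [S → . F id (], [S → . id F], [S → . id g g] }  — shift, reduce
  I4: { [F → . g S], [F → . n S], [F → .], [S → id . F], [S → id . g g] }  — shift, reduce
  I5: { [F → . g S], [F → . n S], [F → .], [F → n . S], [S → . F (], [S → . F id (], [S → . id F], [S → . id g g] }  — shift, reduce
  I6: { [F → n S .] }  — reduce
  I7: { [S → id F .] }  — reduce
  I8: { [F → . g S], [F → . n S], [F → .], [F → g . S], [S → . F (], [S → . F id (], [S → . id F], [S → . id g g], [S → id g . g] }  — shift, reduce
  I9: { [F → g S .] }  — reduce
  I10: { [F → . g S], [F → . n S], [F → .], [F → g . S], [S → . F (], [S → . F id (], [S → . id F], [S → . id g g], [S → id g g .] }  — shift, 2 reduces
  I11: { [S → F ( .] }  — reduce
  I12: { [S → F id . (] }  — shift
  I13: { [S → F id ( .] }  — reduce

I0 contains reduce item [F → .] and shift items [F → . g S], [F → . n S], [S → . id F], [S → . id g g] — shift-reduce conflict.
I3 contains reduce item [F → .] and shift items [F → . g S], [F → . n S], [S → . id F], [S → . id g g] — shift-reduce conflict.
I4 contains reduce item [F → .] and shift items [F → . g S], [F → . n S], [S → id . g g] — shift-reduce conflict.
I5 contains reduce item [F → .] and shift items [F → . g S], [F → . n S], [S → . id F], [S → . id g g] — shift-reduce conflict.
I8 contains reduce item [F → .] and shift items [F → . g S], [F → . n S], [S → . id F], [S → . id g g], [S → id g . g] — shift-reduce conflict.
I10 contains reduce items [F → .], [S → id g g .] and shift items [F → . g S], [F → . n S], [S → . id F], [S → . id g g] — shift-reduce conflict.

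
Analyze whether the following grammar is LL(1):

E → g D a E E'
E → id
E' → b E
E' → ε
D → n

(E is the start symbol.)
A grammar is LL(1) if for each non-terminal N with multiple productions, the predict sets of those productions are pairwise disjoint, where PREDICT(N → α) = (FIRST(α) \ {ε}) ∪ (FOLLOW(N) if α ⇒* ε).

Relevant sets:
  FOLLOW(E') = { $, 'b' }

For E:
  PREDICT(E → g D a E E') = { 'g' }
  PREDICT(E → id) = { 'id' }
For E':
  PREDICT(E' → b E) = { 'b' }
  PREDICT(E' → ε) = { $, 'b' }
D has a single production, so nothing to check there.

Conflict found: Predict set conflict for E': { 'b' }
The grammar is NOT LL(1).

Answer: No. Predict set conflict for E': { 'b' }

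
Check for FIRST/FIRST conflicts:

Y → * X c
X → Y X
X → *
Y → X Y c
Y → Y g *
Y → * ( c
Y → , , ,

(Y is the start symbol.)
FIRST sets of the non-terminals at (or reachable through a nullable prefix from) the front of some alternative:
  FIRST(X) = { '*', ',' }
  FIRST(Y) = { '*', ',' }

Productions for Y:
  Y → * X c: FIRST = { '*' }
  Y → X Y c: FIRST = { '*', ',' }
  Y → Y g *: FIRST = { '*', ',' }
  Y → * ( c: FIRST = { '*' }
  Y → , , ,: FIRST = { ',' }
Productions for X:
  X → Y X: FIRST = { '*', ',' }
  X → *: FIRST = { '*' }

Conflict for Y: Y → * X c and Y → X Y c
  Overlap: { '*' }
Conflict for Y: Y → * X c and Y → Y g *
  Overlap: { '*' }
Conflict for Y: Y → * X c and Y → * ( c
  Overlap: { '*' }
Conflict for Y: Y → X Y c and Y → Y g *
  Overlap: { '*', ',' }
Conflict for Y: Y → X Y c and Y → * ( c
  Overlap: { '*' }
Conflict for Y: Y → X Y c and Y → , , ,
  Overlap: { ',' }
Conflict for Y: Y → Y g * and Y → * ( c
  Overlap: { '*' }
Conflict for Y: Y → Y g * and Y → , , ,
  Overlap: { ',' }
Conflict for X: X → Y X and X → *
  Overlap: { '*' }

Answer: Yes. Y → '*' X c / Y → X Y c on { '*' }; Y → '*' X c / Y → Y g '*' on { '*' }; Y → '*' X c / Y → '*' '(' c on { '*' }; Y → X Y c / Y → Y g '*' on { '*', ',' }; Y → X Y c / Y → '*' '(' c on { '*' }; Y → X Y c / Y → ',' ',' ',' on { ',' }; Y → Y g '*' / Y → '*' '(' c on { '*' }; Y → Y g '*' / Y → ',' ',' ',' on { ',' }; X → Y X / X → '*' on { '*' }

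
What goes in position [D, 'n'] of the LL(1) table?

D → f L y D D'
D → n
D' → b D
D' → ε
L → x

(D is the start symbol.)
To find M[D, 'n'], we find productions for D where 'n' is in the predict set (PREDICT(N → α) = (FIRST(α) \ {ε}) ∪ (FOLLOW(N) if α ⇒* ε)).

D → f L y D D': PREDICT = { 'f' }
D → n: PREDICT = { 'n' }
  'n' is in predict set, so this production goes in M[D, 'n']

M[D, 'n'] = D → n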